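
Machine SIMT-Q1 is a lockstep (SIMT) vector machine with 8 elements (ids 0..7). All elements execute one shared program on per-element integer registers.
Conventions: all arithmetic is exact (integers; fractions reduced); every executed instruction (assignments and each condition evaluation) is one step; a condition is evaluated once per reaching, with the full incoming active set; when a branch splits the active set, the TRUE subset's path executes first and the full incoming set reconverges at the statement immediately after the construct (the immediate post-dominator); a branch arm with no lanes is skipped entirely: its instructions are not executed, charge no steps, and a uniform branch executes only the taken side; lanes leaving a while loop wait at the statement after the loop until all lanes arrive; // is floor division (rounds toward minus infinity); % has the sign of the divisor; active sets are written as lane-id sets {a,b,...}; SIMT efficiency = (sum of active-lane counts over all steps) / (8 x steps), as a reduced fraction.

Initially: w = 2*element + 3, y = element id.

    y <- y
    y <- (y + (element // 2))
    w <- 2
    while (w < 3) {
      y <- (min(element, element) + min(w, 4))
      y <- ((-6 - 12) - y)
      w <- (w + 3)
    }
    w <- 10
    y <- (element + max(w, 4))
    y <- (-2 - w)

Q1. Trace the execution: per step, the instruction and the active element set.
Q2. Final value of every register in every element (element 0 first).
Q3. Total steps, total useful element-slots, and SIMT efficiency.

step 0: y <- y                       {0,1,2,3,4,5,6,7}
step 1: y <- (y + (element // 2))    {0,1,2,3,4,5,6,7}
step 2: w <- 2                       {0,1,2,3,4,5,6,7}
step 3: eval (w < 3)                 {0,1,2,3,4,5,6,7}
step 4: y <- (min(element, element) + min(w, 4)) {0,1,2,3,4,5,6,7}
step 5: y <- ((-6 - 12) - y)         {0,1,2,3,4,5,6,7}
step 6: w <- (w + 3)                 {0,1,2,3,4,5,6,7}
step 7: eval (w < 3)                 {0,1,2,3,4,5,6,7}
step 8: w <- 10                      {0,1,2,3,4,5,6,7}
step 9: y <- (element + max(w, 4))   {0,1,2,3,4,5,6,7}
step 10: y <- (-2 - w)                {0,1,2,3,4,5,6,7}

Answer: 11 steps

w: 10,10,10,10,10,10,10,10
y: -12,-12,-12,-12,-12,-12,-12,-12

steps = 11; useful = 88; efficiency = 88/88 = 1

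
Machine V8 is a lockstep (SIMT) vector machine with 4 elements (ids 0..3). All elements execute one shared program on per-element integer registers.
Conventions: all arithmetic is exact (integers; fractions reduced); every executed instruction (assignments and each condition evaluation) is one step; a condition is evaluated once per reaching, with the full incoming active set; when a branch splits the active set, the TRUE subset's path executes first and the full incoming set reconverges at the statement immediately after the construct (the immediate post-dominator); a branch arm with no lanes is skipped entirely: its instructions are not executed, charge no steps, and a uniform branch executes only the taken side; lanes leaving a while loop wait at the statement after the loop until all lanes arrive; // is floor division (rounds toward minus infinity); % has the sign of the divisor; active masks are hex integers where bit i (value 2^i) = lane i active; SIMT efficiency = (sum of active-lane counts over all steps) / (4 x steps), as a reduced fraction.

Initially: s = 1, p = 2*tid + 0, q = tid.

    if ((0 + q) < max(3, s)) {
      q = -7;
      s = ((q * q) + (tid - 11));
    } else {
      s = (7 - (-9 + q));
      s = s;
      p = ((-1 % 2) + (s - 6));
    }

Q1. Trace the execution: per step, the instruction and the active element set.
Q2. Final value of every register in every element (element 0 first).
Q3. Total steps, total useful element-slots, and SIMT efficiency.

step 0: eval ((0 + q) < max(3, s))   0xf
step 1: q <- -7                      0x7
step 2: s <- ((q * q) + (tid - 11))  0x7
step 3: s <- (7 - (-9 + q))          0x8
step 4: s <- s                       0x8
step 5: p <- ((-1 % 2) + (s - 6))    0x8

Answer: 6 steps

s: 38,39,40,13
p: 0,2,4,8
q: -7,-7,-7,3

steps = 6; useful = 13; efficiency = 13/24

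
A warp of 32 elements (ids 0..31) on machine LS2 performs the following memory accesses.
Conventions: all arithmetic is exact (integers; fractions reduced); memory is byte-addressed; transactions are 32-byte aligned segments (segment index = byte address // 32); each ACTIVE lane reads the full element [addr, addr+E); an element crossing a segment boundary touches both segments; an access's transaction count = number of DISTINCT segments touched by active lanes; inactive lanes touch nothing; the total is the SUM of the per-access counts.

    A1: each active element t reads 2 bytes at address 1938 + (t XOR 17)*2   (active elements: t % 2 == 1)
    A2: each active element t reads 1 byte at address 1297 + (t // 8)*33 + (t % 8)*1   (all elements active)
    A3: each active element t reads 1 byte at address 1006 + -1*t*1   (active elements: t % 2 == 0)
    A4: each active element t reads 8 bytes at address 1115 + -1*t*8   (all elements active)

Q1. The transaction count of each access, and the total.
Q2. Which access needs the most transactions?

A1: 3 transactions
A2: 4 transactions
A3: 2 transactions
A4: 9 transactions

Answer: 3,4,2,9; total 18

Answer: A4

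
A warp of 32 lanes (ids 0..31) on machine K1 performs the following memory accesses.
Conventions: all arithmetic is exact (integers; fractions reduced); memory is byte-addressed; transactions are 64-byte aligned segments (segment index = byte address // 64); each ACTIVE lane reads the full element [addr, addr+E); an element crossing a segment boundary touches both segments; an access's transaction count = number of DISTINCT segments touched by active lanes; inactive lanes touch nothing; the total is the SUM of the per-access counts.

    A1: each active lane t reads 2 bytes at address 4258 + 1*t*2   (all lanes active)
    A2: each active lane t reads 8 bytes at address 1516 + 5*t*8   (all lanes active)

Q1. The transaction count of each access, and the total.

A1: 2 transactions
A2: 21 transactions

Answer: 2,21; total 23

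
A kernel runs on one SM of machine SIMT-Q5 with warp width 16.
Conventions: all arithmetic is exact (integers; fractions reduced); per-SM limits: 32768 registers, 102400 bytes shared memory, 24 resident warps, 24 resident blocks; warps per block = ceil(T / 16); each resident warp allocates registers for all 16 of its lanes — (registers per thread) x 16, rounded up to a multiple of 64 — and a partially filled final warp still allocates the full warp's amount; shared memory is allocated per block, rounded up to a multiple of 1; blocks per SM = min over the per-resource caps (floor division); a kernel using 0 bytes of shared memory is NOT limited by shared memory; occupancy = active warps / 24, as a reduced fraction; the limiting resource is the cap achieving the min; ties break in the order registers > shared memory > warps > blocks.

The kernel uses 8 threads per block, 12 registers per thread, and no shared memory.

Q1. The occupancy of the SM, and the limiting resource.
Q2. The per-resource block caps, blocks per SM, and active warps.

Answer: occupancy 1, limited by warps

registers: 170 blocks
shared memory: no limit (kernel uses none)
warps: 24 blocks
blocks: 24 blocks

Answer: 24 blocks, 24 active warps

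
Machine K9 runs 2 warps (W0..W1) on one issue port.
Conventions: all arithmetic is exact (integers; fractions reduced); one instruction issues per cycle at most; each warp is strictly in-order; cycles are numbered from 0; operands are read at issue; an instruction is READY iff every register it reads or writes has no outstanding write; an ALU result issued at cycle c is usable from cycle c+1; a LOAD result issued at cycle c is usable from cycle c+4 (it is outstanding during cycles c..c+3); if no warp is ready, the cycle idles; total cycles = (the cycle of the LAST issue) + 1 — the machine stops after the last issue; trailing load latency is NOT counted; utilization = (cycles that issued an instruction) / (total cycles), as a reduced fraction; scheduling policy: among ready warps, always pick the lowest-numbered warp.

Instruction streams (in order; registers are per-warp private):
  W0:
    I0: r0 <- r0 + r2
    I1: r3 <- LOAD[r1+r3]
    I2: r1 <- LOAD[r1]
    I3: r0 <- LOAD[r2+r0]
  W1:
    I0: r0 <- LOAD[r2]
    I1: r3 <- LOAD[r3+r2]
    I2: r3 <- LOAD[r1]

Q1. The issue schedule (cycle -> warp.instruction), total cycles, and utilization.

cycle 0: W0.I0
cycle 1: W0.I1
cycle 2: W0.I2
cycle 3: W0.I3
cycle 4: W1.I0
cycle 5: W1.I1
cycle 6: idle
cycle 7: idle
cycle 8: idle
cycle 9: W1.I2

Answer: 10 cycles, utilization 7/10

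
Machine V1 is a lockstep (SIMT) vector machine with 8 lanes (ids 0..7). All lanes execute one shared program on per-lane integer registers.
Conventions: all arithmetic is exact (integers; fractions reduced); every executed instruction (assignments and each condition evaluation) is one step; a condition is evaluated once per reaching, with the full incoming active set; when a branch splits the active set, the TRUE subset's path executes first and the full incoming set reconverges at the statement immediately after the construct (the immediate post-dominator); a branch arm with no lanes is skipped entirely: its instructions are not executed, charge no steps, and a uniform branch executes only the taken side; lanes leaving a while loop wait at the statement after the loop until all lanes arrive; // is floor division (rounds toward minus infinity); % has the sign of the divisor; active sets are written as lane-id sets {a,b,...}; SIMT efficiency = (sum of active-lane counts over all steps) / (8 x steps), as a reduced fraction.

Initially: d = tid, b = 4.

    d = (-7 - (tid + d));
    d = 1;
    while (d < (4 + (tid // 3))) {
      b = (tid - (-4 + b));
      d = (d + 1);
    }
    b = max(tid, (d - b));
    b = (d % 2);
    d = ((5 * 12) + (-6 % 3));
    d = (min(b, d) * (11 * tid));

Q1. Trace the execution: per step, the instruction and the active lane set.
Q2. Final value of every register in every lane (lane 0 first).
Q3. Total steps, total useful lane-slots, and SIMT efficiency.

step 0: d <- (-7 - (tid + d))        {0,1,2,3,4,5,6,7}
step 1: d <- 1                       {0,1,2,3,4,5,6,7}
step 2: eval (d < (4 + (tid // 3)))  {0,1,2,3,4,5,6,7}
step 3: b <- (tid - (-4 + b))        {0,1,2,3,4,5,6,7}
step 4: d <- (d + 1)                 {0,1,2,3,4,5,6,7}
step 5: eval (d < (4 + (tid // 3)))  {0,1,2,3,4,5,6,7}
step 6: b <- (tid - (-4 + b))        {0,1,2,3,4,5,6,7}
step 7: d <- (d + 1)                 {0,1,2,3,4,5,6,7}
step 8: eval (d < (4 + (tid // 3)))  {0,1,2,3,4,5,6,7}
step 9: b <- (tid - (-4 + b))        {0,1,2,3,4,5,6,7}
step 10: d <- (d + 1)                 {0,1,2,3,4,5,6,7}
step 11: eval (d < (4 + (tid // 3)))  {0,1,2,3,4,5,6,7}
step 12: b <- (tid - (-4 + b))        {3,4,5,6,7}
step 13: d <- (d + 1)                 {3,4,5,6,7}
step 14: eval (d < (4 + (tid // 3)))  {3,4,5,6,7}
step 15: b <- (tid - (-4 + b))        {6,7}
step 16: d <- (d + 1)                 {6,7}
step 17: eval (d < (4 + (tid // 3)))  {6,7}
step 18: b <- max(tid, (d - b))       {0,1,2,3,4,5,6,7}
step 19: b <- (d % 2)                 {0,1,2,3,4,5,6,7}
step 20: d <- ((5 * 12) + (-6 % 3))   {0,1,2,3,4,5,6,7}
step 21: d <- (min(b, d) * (11 * tid)) {0,1,2,3,4,5,6,7}

Answer: 22 steps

d: 0,0,0,33,44,55,0,0
b: 0,0,0,1,1,1,0,0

steps = 22; useful = 149; efficiency = 149/176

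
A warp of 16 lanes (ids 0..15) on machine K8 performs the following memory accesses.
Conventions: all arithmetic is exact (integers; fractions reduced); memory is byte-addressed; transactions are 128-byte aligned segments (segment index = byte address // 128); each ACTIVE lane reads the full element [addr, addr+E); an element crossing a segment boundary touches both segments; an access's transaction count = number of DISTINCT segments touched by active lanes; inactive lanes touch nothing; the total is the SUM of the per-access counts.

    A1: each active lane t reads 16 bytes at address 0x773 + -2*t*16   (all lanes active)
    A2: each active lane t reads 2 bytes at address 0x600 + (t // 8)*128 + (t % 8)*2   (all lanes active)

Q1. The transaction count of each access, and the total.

A1: 5 transactions
A2: 2 transactions

Answer: 5,2; total 7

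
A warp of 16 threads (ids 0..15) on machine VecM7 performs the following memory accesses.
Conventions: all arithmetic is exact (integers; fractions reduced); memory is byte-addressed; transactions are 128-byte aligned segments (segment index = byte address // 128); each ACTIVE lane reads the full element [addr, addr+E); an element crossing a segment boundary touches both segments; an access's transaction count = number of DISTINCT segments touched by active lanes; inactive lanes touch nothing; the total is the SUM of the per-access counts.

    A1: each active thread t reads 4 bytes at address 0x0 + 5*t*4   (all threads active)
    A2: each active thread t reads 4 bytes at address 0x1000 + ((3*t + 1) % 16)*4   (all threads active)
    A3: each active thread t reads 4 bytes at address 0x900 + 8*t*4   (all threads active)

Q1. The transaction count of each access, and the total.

A1: 3 transactions
A2: 1 transaction
A3: 4 transactions

Answer: 3,1,4; total 8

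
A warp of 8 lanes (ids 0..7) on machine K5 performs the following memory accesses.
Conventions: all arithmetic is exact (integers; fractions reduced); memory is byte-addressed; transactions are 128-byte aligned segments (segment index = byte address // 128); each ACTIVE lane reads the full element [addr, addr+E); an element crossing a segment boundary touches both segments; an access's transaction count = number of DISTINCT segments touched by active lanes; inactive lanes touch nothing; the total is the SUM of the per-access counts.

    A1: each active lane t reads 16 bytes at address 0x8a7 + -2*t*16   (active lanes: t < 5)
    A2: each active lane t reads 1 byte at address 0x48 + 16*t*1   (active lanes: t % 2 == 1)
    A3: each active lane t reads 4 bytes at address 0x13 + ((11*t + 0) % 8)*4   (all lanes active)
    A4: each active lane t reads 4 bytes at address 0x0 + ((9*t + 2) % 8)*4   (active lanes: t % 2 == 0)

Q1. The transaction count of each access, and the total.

A1: 2 transactions
A2: 2 transactions
A3: 1 transaction
A4: 1 transaction

Answer: 2,2,1,1; total 6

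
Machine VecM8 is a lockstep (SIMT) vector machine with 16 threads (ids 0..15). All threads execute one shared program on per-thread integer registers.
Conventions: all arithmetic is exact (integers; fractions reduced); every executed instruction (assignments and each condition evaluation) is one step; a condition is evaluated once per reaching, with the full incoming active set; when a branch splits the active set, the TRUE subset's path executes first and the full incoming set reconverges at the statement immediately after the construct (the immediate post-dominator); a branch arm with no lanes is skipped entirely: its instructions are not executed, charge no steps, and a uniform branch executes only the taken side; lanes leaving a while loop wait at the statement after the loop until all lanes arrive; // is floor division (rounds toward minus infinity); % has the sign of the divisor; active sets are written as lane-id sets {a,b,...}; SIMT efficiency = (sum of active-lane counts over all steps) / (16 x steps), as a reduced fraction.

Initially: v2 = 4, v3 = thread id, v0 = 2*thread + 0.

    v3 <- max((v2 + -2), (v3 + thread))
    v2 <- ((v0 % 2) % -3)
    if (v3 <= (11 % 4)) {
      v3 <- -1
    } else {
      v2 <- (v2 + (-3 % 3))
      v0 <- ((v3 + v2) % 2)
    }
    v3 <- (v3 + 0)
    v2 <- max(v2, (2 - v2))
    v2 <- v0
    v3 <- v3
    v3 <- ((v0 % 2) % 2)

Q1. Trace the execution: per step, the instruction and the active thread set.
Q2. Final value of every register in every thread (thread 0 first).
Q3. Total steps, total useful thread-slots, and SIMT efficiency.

step 0: v3 <- max((v2 + -2), (v3 + thread)) {0,1,2,3,4,5,6,7,8,9,10,11,12,13,14,15}
step 1: v2 <- ((v0 % 2) % -3)        {0,1,2,3,4,5,6,7,8,9,10,11,12,13,14,15}
step 2: eval (v3 <= (11 % 4))        {0,1,2,3,4,5,6,7,8,9,10,11,12,13,14,15}
step 3: v3 <- -1                     {0,1}
step 4: v2 <- (v2 + (-3 % 3))        {2,3,4,5,6,7,8,9,10,11,12,13,14,15}
step 5: v0 <- ((v3 + v2) % 2)        {2,3,4,5,6,7,8,9,10,11,12,13,14,15}
step 6: v3 <- (v3 + 0)               {0,1,2,3,4,5,6,7,8,9,10,11,12,13,14,15}
step 7: v2 <- max(v2, (2 - v2))      {0,1,2,3,4,5,6,7,8,9,10,11,12,13,14,15}
step 8: v2 <- v0                     {0,1,2,3,4,5,6,7,8,9,10,11,12,13,14,15}
step 9: v3 <- v3                     {0,1,2,3,4,5,6,7,8,9,10,11,12,13,14,15}
step 10: v3 <- ((v0 % 2) % 2)         {0,1,2,3,4,5,6,7,8,9,10,11,12,13,14,15}

Answer: 11 steps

v2: 0,2,0,0,0,0,0,0,0,0,0,0,0,0,0,0
v3: 0,0,0,0,0,0,0,0,0,0,0,0,0,0,0,0
v0: 0,2,0,0,0,0,0,0,0,0,0,0,0,0,0,0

steps = 11; useful = 158; efficiency = 158/176 = 79/88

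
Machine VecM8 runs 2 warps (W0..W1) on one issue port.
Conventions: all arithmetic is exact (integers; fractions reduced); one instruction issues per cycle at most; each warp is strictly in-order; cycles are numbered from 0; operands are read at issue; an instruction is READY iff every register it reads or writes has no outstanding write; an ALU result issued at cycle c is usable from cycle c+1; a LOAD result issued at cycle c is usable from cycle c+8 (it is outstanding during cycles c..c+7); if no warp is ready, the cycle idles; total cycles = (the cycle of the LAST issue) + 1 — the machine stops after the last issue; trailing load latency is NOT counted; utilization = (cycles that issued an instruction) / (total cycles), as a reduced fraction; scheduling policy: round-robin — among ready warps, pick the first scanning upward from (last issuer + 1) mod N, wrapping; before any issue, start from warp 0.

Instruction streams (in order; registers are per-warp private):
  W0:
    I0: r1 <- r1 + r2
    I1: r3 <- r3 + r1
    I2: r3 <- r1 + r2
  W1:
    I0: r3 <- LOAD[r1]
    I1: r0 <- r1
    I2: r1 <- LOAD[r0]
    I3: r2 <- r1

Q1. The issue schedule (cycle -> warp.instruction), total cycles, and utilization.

cycle 0: W0.I0
cycle 1: W1.I0
cycle 2: W0.I1
cycle 3: W1.I1
cycle 4: W0.I2
cycle 5: W1.I2
cycle 6: idle
cycle 7: idle
cycle 8: idle
cycle 9: idle
cycle 10: idle
cycle 11: idle
cycle 12: idle
cycle 13: W1.I3

Answer: 14 cycles, utilization 1/2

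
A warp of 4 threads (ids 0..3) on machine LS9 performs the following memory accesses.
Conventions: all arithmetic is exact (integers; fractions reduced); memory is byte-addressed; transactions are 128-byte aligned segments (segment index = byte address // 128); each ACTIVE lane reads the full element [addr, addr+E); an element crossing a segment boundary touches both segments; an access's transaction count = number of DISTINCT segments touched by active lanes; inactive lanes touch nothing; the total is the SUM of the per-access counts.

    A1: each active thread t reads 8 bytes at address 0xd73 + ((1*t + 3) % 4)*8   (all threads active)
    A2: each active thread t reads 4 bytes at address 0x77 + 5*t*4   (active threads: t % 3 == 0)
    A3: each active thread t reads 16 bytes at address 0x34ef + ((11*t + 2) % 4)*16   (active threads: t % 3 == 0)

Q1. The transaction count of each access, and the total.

A1: 2 transactions
A2: 2 transactions
A3: 1 transaction

Answer: 2,2,1; total 5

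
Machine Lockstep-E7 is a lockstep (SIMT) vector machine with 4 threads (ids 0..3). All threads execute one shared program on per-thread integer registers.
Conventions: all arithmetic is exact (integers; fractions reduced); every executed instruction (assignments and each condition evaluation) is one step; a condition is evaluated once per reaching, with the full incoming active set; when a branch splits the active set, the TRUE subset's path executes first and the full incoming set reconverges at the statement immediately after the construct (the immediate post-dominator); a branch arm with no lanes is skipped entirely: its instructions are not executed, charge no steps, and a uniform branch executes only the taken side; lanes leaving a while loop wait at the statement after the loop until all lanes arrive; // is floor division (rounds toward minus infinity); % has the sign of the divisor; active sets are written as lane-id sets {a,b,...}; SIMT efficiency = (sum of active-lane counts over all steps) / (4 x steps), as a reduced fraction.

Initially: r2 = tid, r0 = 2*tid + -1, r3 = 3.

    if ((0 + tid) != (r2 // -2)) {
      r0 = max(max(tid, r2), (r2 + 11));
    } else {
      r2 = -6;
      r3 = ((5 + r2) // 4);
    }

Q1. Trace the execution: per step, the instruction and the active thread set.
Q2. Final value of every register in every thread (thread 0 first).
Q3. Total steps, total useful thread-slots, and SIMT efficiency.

step 0: eval ((0 + tid) != (r2 // -2)) {0,1,2,3}
step 1: r0 <- max(max(tid, r2), (r2 + 11)) {1,2,3}
step 2: r2 <- -6                     {0}
step 3: r3 <- ((5 + r2) // 4)        {0}

Answer: 4 steps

r2: -6,1,2,3
r0: -1,12,13,14
r3: -1,3,3,3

steps = 4; useful = 9; efficiency = 9/16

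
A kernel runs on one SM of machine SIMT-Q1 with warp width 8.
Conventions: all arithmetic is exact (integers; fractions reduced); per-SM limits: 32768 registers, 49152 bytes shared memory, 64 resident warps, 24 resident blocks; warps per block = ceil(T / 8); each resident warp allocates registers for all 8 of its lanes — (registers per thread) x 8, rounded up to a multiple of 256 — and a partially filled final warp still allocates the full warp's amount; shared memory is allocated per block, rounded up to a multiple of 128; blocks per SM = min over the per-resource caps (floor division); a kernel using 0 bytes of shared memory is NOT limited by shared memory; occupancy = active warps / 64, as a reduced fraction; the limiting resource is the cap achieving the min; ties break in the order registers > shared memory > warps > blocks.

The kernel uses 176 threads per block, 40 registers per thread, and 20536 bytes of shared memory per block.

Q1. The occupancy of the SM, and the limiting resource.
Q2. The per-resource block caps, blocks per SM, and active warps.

Answer: occupancy 11/16, limited by registers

registers: 2 blocks
shared memory: 2 blocks
warps: 2 blocks
blocks: 24 blocks

Answer: 2 blocks, 44 active warps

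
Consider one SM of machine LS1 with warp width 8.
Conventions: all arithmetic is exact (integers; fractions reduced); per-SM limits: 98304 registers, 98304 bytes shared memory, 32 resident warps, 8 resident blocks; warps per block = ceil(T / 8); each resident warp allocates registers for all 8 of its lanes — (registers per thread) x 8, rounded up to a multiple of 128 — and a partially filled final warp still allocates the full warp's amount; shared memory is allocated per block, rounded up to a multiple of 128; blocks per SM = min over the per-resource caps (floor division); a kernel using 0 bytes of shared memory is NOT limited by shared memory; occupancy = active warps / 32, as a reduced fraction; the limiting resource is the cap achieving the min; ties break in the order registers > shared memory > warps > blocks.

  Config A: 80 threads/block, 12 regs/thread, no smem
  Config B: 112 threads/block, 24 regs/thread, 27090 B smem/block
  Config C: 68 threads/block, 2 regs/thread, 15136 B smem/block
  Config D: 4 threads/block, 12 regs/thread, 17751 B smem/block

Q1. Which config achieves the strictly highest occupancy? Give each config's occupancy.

occupancies: A 15/16, B 7/8, C 27/32, D 5/32

Answer: A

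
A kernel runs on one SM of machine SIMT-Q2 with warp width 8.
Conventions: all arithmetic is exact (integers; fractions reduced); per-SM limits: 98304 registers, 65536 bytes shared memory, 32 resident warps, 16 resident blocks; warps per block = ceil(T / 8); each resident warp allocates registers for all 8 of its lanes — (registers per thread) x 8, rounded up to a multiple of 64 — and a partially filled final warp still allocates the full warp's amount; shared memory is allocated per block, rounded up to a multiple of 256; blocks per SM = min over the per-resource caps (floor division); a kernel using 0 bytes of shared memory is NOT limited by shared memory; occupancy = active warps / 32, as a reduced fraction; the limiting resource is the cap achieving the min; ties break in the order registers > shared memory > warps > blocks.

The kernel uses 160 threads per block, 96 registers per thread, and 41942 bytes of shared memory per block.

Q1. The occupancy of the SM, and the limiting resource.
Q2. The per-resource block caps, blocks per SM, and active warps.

Answer: occupancy 5/8, limited by shared memory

registers: 6 blocks
shared memory: 1 block
warps: 1 block
blocks: 16 blocks

Answer: 1 block, 20 active warps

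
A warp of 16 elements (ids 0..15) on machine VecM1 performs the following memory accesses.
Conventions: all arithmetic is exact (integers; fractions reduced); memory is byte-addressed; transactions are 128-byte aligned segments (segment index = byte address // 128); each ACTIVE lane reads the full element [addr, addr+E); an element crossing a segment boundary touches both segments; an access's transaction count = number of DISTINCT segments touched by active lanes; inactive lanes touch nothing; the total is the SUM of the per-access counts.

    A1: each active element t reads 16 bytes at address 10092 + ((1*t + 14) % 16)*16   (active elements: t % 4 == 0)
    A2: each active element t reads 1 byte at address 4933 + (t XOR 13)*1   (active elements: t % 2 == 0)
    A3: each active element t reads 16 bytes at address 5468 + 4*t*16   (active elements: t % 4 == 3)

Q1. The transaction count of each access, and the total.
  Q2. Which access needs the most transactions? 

A1: 2 transactions
A2: 1 transaction
A3: 4 transactions

Answer: 2,1,4; total 7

Answer: A3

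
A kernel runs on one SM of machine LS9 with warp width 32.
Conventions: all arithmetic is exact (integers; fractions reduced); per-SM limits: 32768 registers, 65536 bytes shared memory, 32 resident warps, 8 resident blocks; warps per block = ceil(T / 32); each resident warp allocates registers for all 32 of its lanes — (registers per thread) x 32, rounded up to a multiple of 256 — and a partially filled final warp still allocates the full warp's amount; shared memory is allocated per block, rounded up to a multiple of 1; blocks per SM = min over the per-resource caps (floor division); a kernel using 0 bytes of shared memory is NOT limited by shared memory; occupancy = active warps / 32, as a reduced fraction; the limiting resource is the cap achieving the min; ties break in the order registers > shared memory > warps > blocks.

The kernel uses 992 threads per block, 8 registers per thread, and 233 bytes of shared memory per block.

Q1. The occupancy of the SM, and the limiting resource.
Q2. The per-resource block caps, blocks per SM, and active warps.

Answer: occupancy 31/32, limited by warps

registers: 4 blocks
shared memory: 281 blocks
warps: 1 block
blocks: 8 blocks

Answer: 1 block, 31 active warps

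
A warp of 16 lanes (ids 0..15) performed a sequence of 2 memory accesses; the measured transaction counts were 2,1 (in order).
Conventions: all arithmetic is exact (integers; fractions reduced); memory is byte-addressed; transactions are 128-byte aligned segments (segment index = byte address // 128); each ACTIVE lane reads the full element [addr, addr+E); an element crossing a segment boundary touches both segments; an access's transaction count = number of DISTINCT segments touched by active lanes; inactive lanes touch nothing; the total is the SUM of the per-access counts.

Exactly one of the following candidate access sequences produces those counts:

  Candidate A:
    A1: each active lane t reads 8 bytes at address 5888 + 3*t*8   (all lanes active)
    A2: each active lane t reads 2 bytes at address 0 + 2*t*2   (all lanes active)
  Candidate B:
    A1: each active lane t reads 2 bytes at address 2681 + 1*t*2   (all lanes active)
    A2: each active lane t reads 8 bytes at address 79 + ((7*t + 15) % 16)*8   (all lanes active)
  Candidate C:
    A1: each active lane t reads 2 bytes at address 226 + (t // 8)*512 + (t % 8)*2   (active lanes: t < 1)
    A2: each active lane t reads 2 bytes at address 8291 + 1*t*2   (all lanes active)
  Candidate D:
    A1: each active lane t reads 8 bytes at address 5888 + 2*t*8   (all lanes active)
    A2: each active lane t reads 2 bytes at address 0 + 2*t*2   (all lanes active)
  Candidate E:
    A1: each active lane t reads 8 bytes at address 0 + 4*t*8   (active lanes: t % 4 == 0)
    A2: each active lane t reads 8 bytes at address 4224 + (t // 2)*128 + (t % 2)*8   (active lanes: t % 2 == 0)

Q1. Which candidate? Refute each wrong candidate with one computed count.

A: A1 gives 3 transactions, not 2
B: A2 gives 2 transactions, not 1
C: A1 gives 1 transaction, not 2
E: A1 gives 4 transactions, not 2
D: all counts match (2,1)

Answer: D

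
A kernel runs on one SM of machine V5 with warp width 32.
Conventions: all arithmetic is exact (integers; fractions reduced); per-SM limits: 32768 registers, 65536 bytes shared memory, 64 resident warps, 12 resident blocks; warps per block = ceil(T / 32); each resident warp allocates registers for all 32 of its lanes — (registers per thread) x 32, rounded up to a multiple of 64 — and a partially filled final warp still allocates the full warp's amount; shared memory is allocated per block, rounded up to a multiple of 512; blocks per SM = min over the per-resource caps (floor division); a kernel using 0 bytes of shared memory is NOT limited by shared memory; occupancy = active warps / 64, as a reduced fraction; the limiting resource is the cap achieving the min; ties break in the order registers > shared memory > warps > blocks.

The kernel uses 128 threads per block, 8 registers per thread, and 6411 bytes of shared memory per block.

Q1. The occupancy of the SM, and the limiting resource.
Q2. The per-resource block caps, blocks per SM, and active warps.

Answer: occupancy 9/16, limited by shared memory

registers: 32 blocks
shared memory: 9 blocks
warps: 16 blocks
blocks: 12 blocks

Answer: 9 blocks, 36 active warps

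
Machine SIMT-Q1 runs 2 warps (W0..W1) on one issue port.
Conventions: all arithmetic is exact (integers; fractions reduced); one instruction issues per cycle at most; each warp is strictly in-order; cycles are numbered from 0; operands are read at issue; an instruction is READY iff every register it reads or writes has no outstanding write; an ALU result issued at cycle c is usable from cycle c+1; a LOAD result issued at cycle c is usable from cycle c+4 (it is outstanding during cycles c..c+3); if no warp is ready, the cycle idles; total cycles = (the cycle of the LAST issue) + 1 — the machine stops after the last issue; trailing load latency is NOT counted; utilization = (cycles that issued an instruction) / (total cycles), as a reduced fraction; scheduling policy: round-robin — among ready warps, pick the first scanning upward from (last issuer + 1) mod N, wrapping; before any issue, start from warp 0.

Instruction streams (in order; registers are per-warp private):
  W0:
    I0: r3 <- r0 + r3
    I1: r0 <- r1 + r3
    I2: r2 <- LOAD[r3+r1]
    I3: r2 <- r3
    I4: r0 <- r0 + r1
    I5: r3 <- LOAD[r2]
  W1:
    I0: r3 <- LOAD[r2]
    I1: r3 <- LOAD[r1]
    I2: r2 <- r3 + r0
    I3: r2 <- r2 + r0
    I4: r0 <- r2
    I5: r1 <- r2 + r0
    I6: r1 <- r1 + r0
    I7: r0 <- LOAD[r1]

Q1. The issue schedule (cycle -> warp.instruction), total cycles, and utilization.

cycle 0: W0.I0
cycle 1: W1.I0
cycle 2: W0.I1
cycle 3: W0.I2
cycle 4: idle
cycle 5: W1.I1
cycle 6: idle
cycle 7: W0.I3
cycle 8: W0.I4
cycle 9: W1.I2
cycle 10: W0.I5
cycle 11: W1.I3
cycle 12: W1.I4
cycle 13: W1.I5
cycle 14: W1.I6
cycle 15: W1.I7

Answer: 16 cycles, utilization 7/8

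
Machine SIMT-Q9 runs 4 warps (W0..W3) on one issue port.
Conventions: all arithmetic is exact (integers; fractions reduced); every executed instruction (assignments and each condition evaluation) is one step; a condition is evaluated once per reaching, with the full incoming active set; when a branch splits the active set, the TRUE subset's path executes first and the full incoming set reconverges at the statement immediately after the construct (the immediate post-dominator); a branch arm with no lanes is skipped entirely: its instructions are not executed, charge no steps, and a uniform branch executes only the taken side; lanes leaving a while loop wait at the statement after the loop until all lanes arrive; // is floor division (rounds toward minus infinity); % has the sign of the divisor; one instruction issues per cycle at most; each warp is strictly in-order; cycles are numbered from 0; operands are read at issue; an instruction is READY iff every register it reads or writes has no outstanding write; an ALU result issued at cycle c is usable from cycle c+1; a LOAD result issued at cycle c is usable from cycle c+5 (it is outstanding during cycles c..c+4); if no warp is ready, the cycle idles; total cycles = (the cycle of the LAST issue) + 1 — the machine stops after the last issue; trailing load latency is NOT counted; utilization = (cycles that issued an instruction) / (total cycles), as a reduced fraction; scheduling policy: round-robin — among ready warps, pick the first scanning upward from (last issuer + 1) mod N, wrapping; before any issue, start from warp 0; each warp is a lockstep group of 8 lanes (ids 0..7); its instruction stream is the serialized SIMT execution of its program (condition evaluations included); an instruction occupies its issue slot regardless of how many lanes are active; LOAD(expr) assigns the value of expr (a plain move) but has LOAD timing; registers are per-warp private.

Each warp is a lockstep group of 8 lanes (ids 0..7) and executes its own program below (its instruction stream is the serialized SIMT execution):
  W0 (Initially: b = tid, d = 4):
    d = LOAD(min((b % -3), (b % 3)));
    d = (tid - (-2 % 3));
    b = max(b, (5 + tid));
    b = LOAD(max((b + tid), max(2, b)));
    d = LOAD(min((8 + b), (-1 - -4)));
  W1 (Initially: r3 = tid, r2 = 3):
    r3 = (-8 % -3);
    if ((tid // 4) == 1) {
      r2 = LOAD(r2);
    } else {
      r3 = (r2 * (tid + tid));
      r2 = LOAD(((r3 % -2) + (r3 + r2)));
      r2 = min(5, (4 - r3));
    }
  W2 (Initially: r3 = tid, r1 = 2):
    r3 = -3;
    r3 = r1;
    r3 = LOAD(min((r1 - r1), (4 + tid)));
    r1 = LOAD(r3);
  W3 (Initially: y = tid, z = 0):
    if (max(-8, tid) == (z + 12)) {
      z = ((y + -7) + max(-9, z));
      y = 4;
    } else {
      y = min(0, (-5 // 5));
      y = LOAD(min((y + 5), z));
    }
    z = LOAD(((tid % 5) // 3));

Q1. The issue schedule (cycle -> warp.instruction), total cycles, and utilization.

cycle 0: W0.I0
cycle 1: W1.I0
cycle 2: W2.I0
cycle 3: W3.I0
cycle 4: W1.I1
cycle 5: W2.I1
cycle 6: W3.I1
cycle 7: W0.I1
cycle 8: W1.I2
cycle 9: W2.I2
cycle 10: W3.I2
cycle 11: W0.I2
cycle 12: W3.I3
cycle 13: W0.I3
cycle 14: W1.I3
cycle 15: W2.I3
cycle 16: W1.I4
cycle 17: idle
cycle 18: W0.I4
cycle 19: idle
cycle 20: idle
cycle 21: W1.I5

Answer: 22 cycles, utilization 19/22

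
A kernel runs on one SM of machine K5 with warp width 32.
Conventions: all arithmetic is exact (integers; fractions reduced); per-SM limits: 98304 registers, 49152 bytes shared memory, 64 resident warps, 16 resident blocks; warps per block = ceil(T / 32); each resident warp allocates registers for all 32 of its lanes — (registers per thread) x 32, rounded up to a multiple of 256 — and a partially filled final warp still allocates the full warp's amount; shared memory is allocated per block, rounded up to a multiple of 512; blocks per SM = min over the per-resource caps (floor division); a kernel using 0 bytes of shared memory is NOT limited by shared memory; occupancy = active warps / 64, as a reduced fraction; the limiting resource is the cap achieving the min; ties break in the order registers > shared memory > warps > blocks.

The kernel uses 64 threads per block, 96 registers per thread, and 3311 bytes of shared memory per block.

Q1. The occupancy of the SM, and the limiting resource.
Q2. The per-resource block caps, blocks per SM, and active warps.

Answer: occupancy 13/32, limited by shared memory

registers: 16 blocks
shared memory: 13 blocks
warps: 32 blocks
blocks: 16 blocks

Answer: 13 blocks, 26 active warps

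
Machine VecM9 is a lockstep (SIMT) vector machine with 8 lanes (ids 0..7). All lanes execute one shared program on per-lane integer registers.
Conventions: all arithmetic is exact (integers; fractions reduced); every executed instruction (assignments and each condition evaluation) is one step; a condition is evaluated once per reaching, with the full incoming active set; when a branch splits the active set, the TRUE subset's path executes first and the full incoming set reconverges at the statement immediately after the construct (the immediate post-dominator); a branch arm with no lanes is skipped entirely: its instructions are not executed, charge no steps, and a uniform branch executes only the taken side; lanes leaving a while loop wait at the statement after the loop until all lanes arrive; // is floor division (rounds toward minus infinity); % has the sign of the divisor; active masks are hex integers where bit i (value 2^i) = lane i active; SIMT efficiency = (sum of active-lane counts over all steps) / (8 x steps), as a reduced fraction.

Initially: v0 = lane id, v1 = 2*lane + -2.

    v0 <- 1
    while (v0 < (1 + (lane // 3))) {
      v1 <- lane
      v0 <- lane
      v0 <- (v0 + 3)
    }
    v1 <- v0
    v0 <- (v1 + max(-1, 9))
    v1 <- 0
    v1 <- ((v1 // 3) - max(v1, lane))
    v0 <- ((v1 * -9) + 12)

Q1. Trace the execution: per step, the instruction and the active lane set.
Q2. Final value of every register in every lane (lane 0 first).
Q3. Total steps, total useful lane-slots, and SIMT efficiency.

step 0: v0 <- 1                      0xff
step 1: eval (v0 < (1 + (lane // 3))) 0xff
step 2: v1 <- lane                   0xf8
step 3: v0 <- lane                   0xf8
step 4: v0 <- (v0 + 3)               0xf8
step 5: eval (v0 < (1 + (lane // 3))) 0xf8
step 6: v1 <- v0                     0xff
step 7: v0 <- (v1 + max(-1, 9))      0xff
step 8: v1 <- 0                      0xff
step 9: v1 <- ((v1 // 3) - max(v1, lane)) 0xff
step 10: v0 <- ((v1 * -9) + 12)       0xff

Answer: 11 steps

v0: 12,21,30,39,48,57,66,75
v1: 0,-1,-2,-3,-4,-5,-6,-7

steps = 11; useful = 76; efficiency = 76/88 = 19/22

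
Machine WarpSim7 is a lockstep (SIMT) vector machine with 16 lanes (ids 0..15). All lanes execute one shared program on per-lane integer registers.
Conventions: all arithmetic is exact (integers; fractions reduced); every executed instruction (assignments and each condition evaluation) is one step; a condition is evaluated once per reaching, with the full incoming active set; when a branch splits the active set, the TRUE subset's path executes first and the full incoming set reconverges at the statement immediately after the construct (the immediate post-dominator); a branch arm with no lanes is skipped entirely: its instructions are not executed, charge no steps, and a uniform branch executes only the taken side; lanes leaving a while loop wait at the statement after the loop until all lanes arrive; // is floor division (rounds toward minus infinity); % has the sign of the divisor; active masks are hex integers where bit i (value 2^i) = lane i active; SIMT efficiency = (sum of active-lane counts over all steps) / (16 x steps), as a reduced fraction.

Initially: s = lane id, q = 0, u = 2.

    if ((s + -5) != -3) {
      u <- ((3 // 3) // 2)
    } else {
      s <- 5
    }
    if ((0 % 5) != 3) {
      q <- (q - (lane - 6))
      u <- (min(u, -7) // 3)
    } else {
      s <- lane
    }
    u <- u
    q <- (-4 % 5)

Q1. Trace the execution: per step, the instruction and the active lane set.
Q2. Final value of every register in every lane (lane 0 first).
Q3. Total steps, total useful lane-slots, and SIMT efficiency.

step 0: eval ((s + -5) != -3)        0xffff
step 1: u <- ((3 // 3) // 2)         0xfffb
step 2: s <- 5                       0x0004
step 3: eval ((0 % 5) != 3)          0xffff
step 4: q <- (q - (lane - 6))        0xffff
step 5: u <- (min(u, -7) // 3)       0xffff
step 6: u <- u                       0xffff
step 7: q <- (-4 % 5)                0xffff

Answer: 8 steps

s: 0,1,5,3,4,5,6,7,8,9,10,11,12,13,14,15
q: 1,1,1,1,1,1,1,1,1,1,1,1,1,1,1,1
u: -3,-3,-3,-3,-3,-3,-3,-3,-3,-3,-3,-3,-3,-3,-3,-3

steps = 8; useful = 112; efficiency = 112/128 = 7/8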